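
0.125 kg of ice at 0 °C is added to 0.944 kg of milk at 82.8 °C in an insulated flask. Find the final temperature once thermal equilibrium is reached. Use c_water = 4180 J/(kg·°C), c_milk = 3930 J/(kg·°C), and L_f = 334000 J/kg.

T_f ≈ 62.7 °C

Setting the total heat transfer to zero:
latent heat to melt: 0.125·334000 = 41750; warm the meltwater: 522.5 T; milk: 3709.9(T − 82.8)
4232.4 T = 307181 − 41750 = 265431
T ≈ 62.71 °C (positive, so assuming full melt was valid).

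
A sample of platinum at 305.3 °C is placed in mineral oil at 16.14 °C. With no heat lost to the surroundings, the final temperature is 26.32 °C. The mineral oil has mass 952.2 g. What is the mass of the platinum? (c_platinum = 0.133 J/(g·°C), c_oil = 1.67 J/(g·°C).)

Setting the total heat transfer to zero:
m×0.133×(26.32 − 305.3) + 952.2×1.67×(26.32 − 16.14) = 0
-37.1 m = -16188
m = -16188/-37.1 ≈ 436.3 g

m ≈ 436 g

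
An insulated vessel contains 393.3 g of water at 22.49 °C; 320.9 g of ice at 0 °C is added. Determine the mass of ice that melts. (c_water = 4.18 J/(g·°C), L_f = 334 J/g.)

Water can give up m c ΔT = 393.3×4.18×22.49 = 36973 J before reaching 0 °C.
To melt every bit of ice: 320.9×334 = 107181 J.
Since 36973 < 107181 J, not all the ice melts; equilibrium is at 0 °C.
m_melted×334 = 36973  ⇒  m_melted ≈ 110.7 g.

m_melted ≈ 111 g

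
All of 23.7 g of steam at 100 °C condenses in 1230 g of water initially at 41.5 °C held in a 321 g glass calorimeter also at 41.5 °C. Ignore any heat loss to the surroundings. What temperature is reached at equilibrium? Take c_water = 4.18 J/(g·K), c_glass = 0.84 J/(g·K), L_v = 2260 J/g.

T_f ≈ 52.3 °C

Heat gained plus heat lost sum to zero:
condense steam: −23.7·2260 = −53562; condensate cools 100→T: 23.7·4.18·(T − 100) = 99.07(T − 100); original water: 5141.4(T − 41.5); glass cup: 321·0.84·(T − 41.5) = 269.64(T − 41.5)
5510.1 T = 53562 + 9906.6 + 224558 = 288027
T ≈ 52.27 °C — below 100 °C, confirming all the steam condensed.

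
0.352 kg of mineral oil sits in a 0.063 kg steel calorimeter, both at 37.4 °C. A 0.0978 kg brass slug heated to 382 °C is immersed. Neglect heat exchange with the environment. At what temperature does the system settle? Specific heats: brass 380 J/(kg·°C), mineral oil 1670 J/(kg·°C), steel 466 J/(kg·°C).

T_f ≈ 57.0 °C

Energy conservation, ΣQ = 0:
0.0978*380*(T − 382) + 0.352*1670*(T − 37.4) + 0.063*466*(T − 37.4) = 0
37.16(T − 382) + 587.84(T − 37.4) + 29.36(T − 37.4) = 0
(37.16 + 587.84 + 29.36) T = 37.16*382 + 587.84*37.4 + 29.36*37.4
T ≈ 56.97 °C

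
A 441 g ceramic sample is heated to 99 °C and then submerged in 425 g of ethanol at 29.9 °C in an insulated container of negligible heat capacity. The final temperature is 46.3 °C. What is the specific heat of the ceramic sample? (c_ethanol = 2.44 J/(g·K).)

Let T be the final temperature. ΣQ_i = 0:
441×c×(46.3 − 99) + 425×2.44×(46.3 − 29.9) = 0
-23241 c = -17007
c = -17007/-23241 ≈ 0.7318 J/(g·K)

c ≈ 0.732 J/(g·K)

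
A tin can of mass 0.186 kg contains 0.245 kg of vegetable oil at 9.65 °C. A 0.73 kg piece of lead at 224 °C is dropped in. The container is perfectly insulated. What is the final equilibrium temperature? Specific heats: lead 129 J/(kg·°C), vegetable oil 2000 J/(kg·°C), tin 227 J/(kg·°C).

Setting the total heat transfer to zero:
0.73×129×(T − 224) + 0.245×2000×(T − 9.65) + 0.186×227×(T − 9.65) = 0
(94.17 + 490 + 42.22) T = 94.17×224 + 490×9.65 + 42.22×9.65
T = 26230/626.39 ≈ 41.87 °C

T_f ≈ 41.9 °C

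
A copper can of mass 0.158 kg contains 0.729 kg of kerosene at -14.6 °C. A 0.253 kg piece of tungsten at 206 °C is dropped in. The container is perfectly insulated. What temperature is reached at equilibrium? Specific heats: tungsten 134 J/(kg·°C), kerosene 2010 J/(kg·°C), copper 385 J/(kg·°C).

T_f ≈ -9.8 °C

Energy conservation, ΣQ = 0:
0.253·134·(T − 206) + 0.729·2010·(T − (-14.6)) + 0.158·385·(T − (-14.6)) = 0
1560 T = -15298
T = -15298/1560 ≈ -9.81 °C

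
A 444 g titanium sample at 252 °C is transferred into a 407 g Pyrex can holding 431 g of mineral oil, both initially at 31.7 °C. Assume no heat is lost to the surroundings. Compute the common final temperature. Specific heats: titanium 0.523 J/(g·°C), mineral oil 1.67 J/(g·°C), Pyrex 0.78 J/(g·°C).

T_f ≈ 72.0 °C

Let T be the final temperature. ΣQ_i = 0:
444·0.523·(T − 252) + 431·1.67·(T − 31.7) + 407·0.78·(T − 31.7) = 0
1269.4 T = 91398
T ≈ 72.00 °C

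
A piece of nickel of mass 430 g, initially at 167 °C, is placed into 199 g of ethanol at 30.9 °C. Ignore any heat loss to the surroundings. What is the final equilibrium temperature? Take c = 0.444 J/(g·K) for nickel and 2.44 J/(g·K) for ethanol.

T_f ≈ 69.3 °C

Heat lost by the nickel equals heat gained by the ethanol:
430*0.444*(167 − T) = 199*2.44*(T − 30.9)
190.92(167 − T) = 485.56(T − 30.9)
676.48 T = 46887  ⇒  T ≈ 69.31 °C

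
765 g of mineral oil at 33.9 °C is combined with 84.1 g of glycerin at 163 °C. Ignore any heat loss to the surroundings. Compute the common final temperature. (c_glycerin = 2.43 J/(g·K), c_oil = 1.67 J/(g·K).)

T_f ≈ 51.7 °C

Net heat exchanged in the isolated system is zero:
84.1*2.43*(T − 163) + 765*1.67*(T − 33.9) = 0
204.36(T − 163) + 1277.5(T − 33.9) = 0
1481.9 T = 76620
T = 76620/1481.9 ≈ 51.70 °C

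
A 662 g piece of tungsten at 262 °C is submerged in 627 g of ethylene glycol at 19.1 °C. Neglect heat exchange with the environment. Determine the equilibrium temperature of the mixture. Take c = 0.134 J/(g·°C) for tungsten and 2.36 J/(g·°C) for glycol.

Conservation of energy gives ΣQ = 0:
662×0.134×(T − 262) + 627×2.36×(T − 19.1) = 0
1568.4 T = 51504
T = 51504 / 1568.4 = 32.8 °C

T_f ≈ 32.8 °C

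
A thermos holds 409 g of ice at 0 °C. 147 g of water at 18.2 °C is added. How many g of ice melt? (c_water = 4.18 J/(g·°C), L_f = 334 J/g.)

m_melted ≈ 33.5 g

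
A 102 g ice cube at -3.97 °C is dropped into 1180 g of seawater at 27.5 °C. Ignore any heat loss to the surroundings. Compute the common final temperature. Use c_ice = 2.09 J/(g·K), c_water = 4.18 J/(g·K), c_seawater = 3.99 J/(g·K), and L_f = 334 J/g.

T_f ≈ 18.4 °C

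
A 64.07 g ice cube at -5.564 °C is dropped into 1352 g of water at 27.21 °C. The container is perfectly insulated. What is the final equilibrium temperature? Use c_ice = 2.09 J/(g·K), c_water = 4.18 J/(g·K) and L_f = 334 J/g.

Let T be the final temperature. ΣQ_i = 0:
warm ice to 0 °C: 64.07·2.09·(0 − (-5.564)) = 745.05; melt ice: 64.07·334 = 21399; warm the meltwater: 267.81 T; water: 5651.4(T − 27.21)
5919.2 T = 153774 − 22144 = 131629
T ≈ 22.24 °C (positive, so assuming full melt was valid).

T_f ≈ 22.2 °C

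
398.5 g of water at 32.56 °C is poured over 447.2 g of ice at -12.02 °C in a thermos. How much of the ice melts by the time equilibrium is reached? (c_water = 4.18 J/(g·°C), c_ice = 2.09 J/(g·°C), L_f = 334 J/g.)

m_melted ≈ 129 g

Cooling the water to 0 °C releases 398.5×4.18×32.56 = 54236 J.
Of that, 447.2×2.09×12.02 = 11234 J goes to bring the ice to 0 °C, leaving 43002 J.
To melt every bit of ice: 447.2×334 = 149365 J.
43002 J < 149365 J, so only part of the ice melts and the system sits at 0 °C.
m_melt = 43002 / L_f = 128.7 g.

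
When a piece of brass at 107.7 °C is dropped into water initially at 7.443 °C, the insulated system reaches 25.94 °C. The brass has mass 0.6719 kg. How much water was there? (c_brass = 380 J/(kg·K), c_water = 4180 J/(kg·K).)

Heat lost by the brass = heat gained by the water:
0.6719·380·(107.7 − 25.94) = m·4180·(25.94 − 7.443)
77317 m = 20875  ⇒  m ≈ 0.27 kg

m ≈ 0.27 kg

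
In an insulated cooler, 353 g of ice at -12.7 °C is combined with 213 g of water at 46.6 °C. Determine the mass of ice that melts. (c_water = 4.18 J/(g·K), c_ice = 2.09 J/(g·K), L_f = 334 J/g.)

m_melted ≈ 96.2 g

Heat available from the water dropping to 0 °C: 213×4.18×46.6 = 41490 J.
Warming the ice to 0 °C takes 353×2.09×12.7 = 9369.7 J, leaving 32120 J for melting.
Melting all 353 g of ice would need 353×334 = 117902 J.
Since 32120 < 117902 J, not all the ice melts; equilibrium is at 0 °C.
m_melt = 32120 / L_f = 96.17 g.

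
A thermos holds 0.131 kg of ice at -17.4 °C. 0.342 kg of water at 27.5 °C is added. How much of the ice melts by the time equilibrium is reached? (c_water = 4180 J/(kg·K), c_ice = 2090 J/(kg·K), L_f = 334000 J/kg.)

m_melted ≈ 0.103 kg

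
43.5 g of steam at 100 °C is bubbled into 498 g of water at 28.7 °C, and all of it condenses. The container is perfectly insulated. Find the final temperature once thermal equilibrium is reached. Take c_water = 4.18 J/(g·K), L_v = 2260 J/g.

T_f ≈ 77.9 °C

Net heat exchanged in the isolated system is zero:
steam→water at 100 °C releases m L_v = 43.5·2260 = 98310
  condensed water 100 °C→T: 181.83(T − 100)
  water warms: 498·4.18·(T − 28.7) = 2081.6(T − 28.7)
2263.5 T = 98310 + 18183 + 59743 = 176236
T ≈ 77.86 °C, under the boiling point, so the assumption holds.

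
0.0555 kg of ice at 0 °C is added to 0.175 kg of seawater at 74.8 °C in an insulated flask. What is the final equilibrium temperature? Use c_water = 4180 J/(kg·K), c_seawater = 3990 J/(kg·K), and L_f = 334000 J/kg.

T_f ≈ 36.2 °C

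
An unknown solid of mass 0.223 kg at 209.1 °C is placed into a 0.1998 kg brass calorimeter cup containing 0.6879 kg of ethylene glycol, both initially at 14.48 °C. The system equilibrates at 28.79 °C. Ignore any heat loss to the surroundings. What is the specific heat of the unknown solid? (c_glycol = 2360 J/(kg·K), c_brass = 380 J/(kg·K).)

c ≈ 605 J/(kg·K)

Heat gained plus heat lost sum to zero:
0.223×c×(28.79 − 209.1) + 0.6879×2360×(28.79 − 14.48) + 0.1998×380×(28.79 − 14.48) = 0
-40.21 c = -24318
c = -24318/-40.21 ≈ 604.8 J/(kg·K)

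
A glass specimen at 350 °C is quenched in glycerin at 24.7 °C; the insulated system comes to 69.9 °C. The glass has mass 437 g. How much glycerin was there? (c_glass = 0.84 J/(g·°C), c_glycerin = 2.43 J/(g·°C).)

|Q_glass| = |Q_glycerin|:
437×0.84×(350 − 69.9) = m×2.43×(69.9 − 24.7)
109.84 m = 102819  ⇒  m ≈ 936.1 g

m ≈ 936 g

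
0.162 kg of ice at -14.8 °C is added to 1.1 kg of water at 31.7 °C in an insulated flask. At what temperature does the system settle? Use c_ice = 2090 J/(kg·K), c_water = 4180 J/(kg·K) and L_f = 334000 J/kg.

T_f ≈ 16.4 °C

Taking heat into each body as positive, Σ m c ΔT = 0:
ice -14.8→0 °C: 0.162×2090×14.8 = 5011
  latent heat to melt: 0.162×334000 = 54108
  warm the meltwater: 677.16 T
  water: 4598(T − 31.7)
5275.2 T = 145757 − 59119 = 86638
T ≈ 16.42 °C (positive, so assuming full melt was valid).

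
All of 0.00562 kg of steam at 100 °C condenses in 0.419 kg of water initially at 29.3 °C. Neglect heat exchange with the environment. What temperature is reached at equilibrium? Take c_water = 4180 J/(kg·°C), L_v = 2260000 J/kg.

T_f ≈ 37.4 °C

Energy balance with sensible and latent terms:
condense steam: −0.00562·2260000 = −12701; condensed water 100 °C→T: 23.49(T − 100); original water: 1751.4(T − 29.3)
1774.9 T = 12701 + 2349.2 + 51317 = 66367
T ≈ 37.39 °C (< 100 °C, so full condensation is consistent).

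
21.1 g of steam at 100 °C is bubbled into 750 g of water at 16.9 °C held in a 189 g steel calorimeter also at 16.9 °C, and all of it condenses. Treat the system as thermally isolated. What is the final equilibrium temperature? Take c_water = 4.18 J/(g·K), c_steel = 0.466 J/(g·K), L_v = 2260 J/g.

Setting the total heat transfer to zero:
condense steam: −21.1×2260 = −47686; condensed water 100 °C→T: 88.2(T − 100); water warms: 750×4.18×(T − 16.9) = 3135(T − 16.9); steel cup: 189×0.466×(T − 16.9) = 88.07(T − 16.9)
3311.3 T = 47686 + 8819.8 + 54470 = 110976
T ≈ 33.51 °C (< 100 °C, so full condensation is consistent).

T_f ≈ 33.5 °C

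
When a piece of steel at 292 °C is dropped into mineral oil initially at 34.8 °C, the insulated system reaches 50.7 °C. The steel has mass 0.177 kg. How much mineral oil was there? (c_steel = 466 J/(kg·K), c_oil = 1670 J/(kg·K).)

m ≈ 0.75 kg

|Q_steel| = |Q_oil|:
0.177·466·(292 − 50.7) = m·1670·(50.7 − 34.8)
26553 m = 19903  ⇒  m ≈ 0.7496 kg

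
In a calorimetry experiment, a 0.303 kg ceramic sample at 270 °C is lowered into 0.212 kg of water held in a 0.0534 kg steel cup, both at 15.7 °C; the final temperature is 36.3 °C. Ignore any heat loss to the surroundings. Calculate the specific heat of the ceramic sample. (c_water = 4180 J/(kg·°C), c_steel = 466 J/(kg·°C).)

Setting the total heat transfer to zero:
0.303·c·(36.3 − 270) + 0.212·4180·(36.3 − 15.7) + 0.0534·466·(36.3 − 15.7) = 0
-70.81 c = -18768
c = -18768/-70.81 ≈ 265 J/(kg·°C)

c ≈ 265 J/(kg·°C)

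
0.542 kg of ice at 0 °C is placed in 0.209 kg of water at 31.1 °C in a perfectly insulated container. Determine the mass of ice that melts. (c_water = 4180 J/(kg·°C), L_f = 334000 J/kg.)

Cooling the water to 0 °C releases 0.209·4180·31.1 = 27170 J.
Fully melting the ice requires m_ice L_f = 0.542·334000 = 181028 J.
Since 27170 < 181028 J, not all the ice melts; equilibrium is at 0 °C.
m_melt = 27170 / L_f = 0.08135 kg.

m_melted ≈ 0.0813 kg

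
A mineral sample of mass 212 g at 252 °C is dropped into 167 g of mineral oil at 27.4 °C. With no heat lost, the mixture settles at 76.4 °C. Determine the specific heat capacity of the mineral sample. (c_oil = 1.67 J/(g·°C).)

c ≈ 0.367 J/(g·°C)

m_s c (T_s − T_f) = m_oil c_oil (T_f − T_0):
212×c×(252 − 76.4) = 167×1.67×(76.4 − 27.4)
37227 c = 13666  ⇒  c ≈ 0.3671 J/(g·°C)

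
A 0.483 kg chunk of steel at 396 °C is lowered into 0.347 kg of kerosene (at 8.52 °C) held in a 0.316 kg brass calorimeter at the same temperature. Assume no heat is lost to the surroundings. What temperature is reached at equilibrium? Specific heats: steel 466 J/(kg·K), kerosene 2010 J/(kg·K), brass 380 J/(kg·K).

T_f ≈ 92.2 °C

Let T be the final temperature. ΣQ_i = 0:
0.483×466×(T − 396) + 0.347×2010×(T − 8.52) + 0.316×380×(T − 8.52) = 0
225.08(T − 396) + 697.47(T − 8.52) + 120.08(T − 8.52) = 0
(225.08 + 697.47 + 120.08) T = 225.08×396 + 697.47×8.52 + 120.08×8.52
T ≈ 92.17 °C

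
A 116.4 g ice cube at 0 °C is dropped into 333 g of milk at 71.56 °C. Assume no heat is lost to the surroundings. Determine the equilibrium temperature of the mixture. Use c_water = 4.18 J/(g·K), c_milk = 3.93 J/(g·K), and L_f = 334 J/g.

T_f ≈ 30.5 °C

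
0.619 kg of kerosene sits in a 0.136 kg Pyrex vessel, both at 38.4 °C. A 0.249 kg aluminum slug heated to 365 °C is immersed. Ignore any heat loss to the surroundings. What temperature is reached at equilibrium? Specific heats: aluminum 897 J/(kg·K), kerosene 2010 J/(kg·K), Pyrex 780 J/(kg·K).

T_f ≈ 84.8 °C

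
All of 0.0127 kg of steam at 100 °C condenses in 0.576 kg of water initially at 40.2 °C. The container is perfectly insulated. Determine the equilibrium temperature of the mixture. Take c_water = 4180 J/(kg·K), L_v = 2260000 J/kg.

T_f ≈ 53.2 °C

Conservation of energy gives ΣQ = 0:
steam→water at 100 °C releases m L_v = 0.0127·2260000 = 28702
  condensate cools 100→T: 0.0127·4180·(T − 100) = 53.09(T − 100)
  water warms: 0.576·4180·(T − 40.2) = 2407.7(T − 40.2)
2460.8 T = 28702 + 5308.6 + 96789 = 130799
T ≈ 53.15 °C — below 100 °C, confirming all the steam condensed.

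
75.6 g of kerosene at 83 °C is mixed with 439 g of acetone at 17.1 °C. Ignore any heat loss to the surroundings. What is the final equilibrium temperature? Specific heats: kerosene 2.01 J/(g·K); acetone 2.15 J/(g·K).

Energy conservation, ΣQ = 0:
75.6·2.01·(T − 83) + 439·2.15·(T − 17.1) = 0
151.96(T − 83) + 943.85(T − 17.1) = 0
(151.96 + 943.85) T = 151.96·83 + 943.85·17.1
T ≈ 26.24 °C

T_f ≈ 26.2 °C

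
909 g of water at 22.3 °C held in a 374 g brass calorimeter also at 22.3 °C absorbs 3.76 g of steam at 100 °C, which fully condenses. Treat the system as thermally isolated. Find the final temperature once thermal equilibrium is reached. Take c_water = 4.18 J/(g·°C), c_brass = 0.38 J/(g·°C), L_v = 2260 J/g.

T_f ≈ 24.8 °C

Let T be the final temperature. ΣQ_i = 0:
latent heat released on condensation: 3.76·2260 = 8497.6; condensed water 100 °C→T: 15.72(T − 100); original water: 3799.6(T − 22.3); brass cup: 374·0.38·(T − 22.3) = 142.12(T − 22.3)
3957.5 T = 8497.6 + 1571.7 + 87901 = 97970
T ≈ 24.76 °C (< 100 °C, so full condensation is consistent).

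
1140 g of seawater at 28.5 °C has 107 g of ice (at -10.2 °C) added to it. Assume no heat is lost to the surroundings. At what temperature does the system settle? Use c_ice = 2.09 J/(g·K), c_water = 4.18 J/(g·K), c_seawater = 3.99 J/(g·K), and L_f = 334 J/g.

Let T be the final temperature. ΣQ_i = 0:
warm ice to 0 °C: 107×2.09×(0 − (-10.2)) = 2281
  latent heat to melt: 107×334 = 35738
  meltwater 0→T: 107×4.18×T = 447.26 T
  seawater: 4548.6(T − 28.5)
4995.9 T = 129635 − 38019 = 91616
T ≈ 18.34 °C (positive, so assuming full melt was valid).

T_f ≈ 18.3 °C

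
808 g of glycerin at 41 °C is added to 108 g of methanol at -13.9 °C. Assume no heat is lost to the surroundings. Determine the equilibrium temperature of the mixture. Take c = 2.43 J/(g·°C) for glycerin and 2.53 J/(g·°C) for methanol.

T_f ≈ 34.3 °C

Heat lost by the glycerin equals heat gained by the methanol:
808·2.43·(41 − T) = 108·2.53·(T − (-13.9))
1963.4(41 − T) = 273.24(T − (-13.9))
2236.7 T = 76703  ⇒  T ≈ 34.29 °C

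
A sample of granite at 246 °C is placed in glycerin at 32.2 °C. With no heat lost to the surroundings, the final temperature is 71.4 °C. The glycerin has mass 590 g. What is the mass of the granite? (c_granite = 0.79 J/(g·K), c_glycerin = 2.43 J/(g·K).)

Heat gained plus heat lost sum to zero:
m·0.79·(71.4 − 246) + 590·2.43·(71.4 − 32.2) = 0
-137.93 m = -56201
m = -56201/-137.93 ≈ 407.4 g

m ≈ 407 g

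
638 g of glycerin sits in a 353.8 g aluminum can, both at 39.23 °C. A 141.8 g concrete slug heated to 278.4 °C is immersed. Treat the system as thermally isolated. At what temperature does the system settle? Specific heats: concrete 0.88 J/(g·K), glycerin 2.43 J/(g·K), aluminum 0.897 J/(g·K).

T_f ≈ 54.2 °C

Let T be the final temperature. ΣQ_i = 0:
141.8*0.88*(T − 278.4) + 638*2.43*(T − 39.23) + 353.8*0.897*(T − 39.23) = 0
124.78(T − 278.4) + 1550.3(T − 39.23) + 317.36(T − 39.23) = 0
1992.5 T = 108010
T ≈ 54.21 °C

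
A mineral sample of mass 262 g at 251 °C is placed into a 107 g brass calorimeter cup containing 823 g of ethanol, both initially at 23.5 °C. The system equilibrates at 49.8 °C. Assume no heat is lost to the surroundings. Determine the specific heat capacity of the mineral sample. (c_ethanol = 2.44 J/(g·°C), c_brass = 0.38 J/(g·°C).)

Taking heat into each body as positive, Σ m c ΔT = 0:
262·c·(49.8 − 251) + 823·2.44·(49.8 − 23.5) + 107·0.38·(49.8 − 23.5) = 0
-52714 c = -53883
c = -53883/-52714 ≈ 1.022 J/(g·°C)

c ≈ 1.02 J/(g·°C)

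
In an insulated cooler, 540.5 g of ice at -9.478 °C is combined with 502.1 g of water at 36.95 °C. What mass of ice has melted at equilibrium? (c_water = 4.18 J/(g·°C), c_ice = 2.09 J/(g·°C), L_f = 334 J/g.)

Cooling the water to 0 °C releases 502.1·4.18·36.95 = 77550 J.
Of that, 540.5·2.09·9.478 = 10707 J goes to bring the ice to 0 °C, leaving 66843 J.
Fully melting the ice requires m_ice L_f = 540.5·334 = 180527 J.
That's not enough to melt it all — equilibrium is at 0 °C with ice remaining.
Mass melted = 66843/334 ≈ 200.1 g.

m_melted ≈ 200 g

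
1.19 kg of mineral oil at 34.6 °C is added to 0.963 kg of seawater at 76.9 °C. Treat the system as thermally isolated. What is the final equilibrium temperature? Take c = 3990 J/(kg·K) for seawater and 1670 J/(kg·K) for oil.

T_f ≈ 62.5 °C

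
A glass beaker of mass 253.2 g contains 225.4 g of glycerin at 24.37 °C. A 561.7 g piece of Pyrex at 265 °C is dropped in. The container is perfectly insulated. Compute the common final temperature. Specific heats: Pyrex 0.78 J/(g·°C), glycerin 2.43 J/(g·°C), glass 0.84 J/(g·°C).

Taking heat into each body as positive, Σ m c ΔT = 0:
561.7·0.78·(T − 265) + 225.4·2.43·(T − 24.37) + 253.2·0.84·(T − 24.37) = 0
(438.13 + 547.72 + 212.69) T = 438.13·265 + 547.72·24.37 + 212.69·24.37
T = 134635 / 1198.5 = 112 °C

T_f ≈ 112.3 °C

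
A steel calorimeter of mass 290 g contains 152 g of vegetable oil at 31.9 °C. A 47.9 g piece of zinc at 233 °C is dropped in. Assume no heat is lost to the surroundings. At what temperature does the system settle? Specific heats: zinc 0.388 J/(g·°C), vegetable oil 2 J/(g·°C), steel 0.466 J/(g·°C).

T_f is the heat-capacity-weighted average of the initial temperatures:
T_f = (18.59×233 + 304×31.9 + 135.14×31.9) / (18.59 + 304 + 135.14)
    = 18339 / 457.73 ≈ 40.07 °C

T_f ≈ 40.1 °C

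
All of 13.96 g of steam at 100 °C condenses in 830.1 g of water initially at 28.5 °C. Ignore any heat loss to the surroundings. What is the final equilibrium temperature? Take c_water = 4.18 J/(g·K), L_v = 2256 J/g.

T_f ≈ 38.6 °C

Energy conservation, ΣQ = 0:
condense steam: −13.96·2256 = −31494
  condensate cools 100→T: 13.96·4.18·(T − 100) = 58.35(T − 100)
  original water: 3469.8(T − 28.5)
3528.2 T = 31494 + 5835.3 + 98890 = 136219
T ≈ 38.61 °C — below 100 °C, confirming all the steam condensed.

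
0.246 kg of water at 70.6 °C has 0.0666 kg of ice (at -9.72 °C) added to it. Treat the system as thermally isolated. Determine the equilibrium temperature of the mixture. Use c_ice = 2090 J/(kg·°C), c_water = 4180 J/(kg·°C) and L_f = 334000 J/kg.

Setting the total heat transfer to zero:
ice -9.72→0 °C: 0.0666·2090·9.72 = 1353
  fusion: m_ice L_f = 0.0666·334000 = 22244
  warm the meltwater: 278.39 T
  water: 1028.3(T − 70.6)
1306.7 T = 72597 − 23597 = 48999
T ≈ 37.50 °C. Since T > 0 °C, the all-ice-melts assumption holds.

T_f ≈ 37.5 °C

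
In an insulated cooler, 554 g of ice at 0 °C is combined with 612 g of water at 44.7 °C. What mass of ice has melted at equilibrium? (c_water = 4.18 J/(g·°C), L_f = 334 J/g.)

m_melted ≈ 342 g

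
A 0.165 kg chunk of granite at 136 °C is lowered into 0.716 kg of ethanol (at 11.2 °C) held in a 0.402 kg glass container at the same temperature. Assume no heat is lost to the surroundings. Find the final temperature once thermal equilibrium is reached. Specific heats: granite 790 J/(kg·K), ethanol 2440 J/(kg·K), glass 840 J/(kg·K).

Let T be the final temperature. ΣQ_i = 0:
0.165×790×(T − 136) + 0.716×2440×(T − 11.2) + 0.402×840×(T − 11.2) = 0
(130.35 + 1747 + 337.68) T = 130.35×136 + 1747×11.2 + 337.68×11.2
T ≈ 18.54 °C

T_f ≈ 18.5 °C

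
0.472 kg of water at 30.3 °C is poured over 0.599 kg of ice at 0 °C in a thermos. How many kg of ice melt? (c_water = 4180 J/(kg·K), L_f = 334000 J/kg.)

Heat available from the water dropping to 0 °C: 0.472·4180·30.3 = 59781 J.
Melting all 0.599 kg of ice would need 0.599·334000 = 200066 J.
Since 59781 < 200066 J, not all the ice melts; equilibrium is at 0 °C.
m_melt = 59781 / L_f = 0.179 kg.

m_melted ≈ 0.179 kg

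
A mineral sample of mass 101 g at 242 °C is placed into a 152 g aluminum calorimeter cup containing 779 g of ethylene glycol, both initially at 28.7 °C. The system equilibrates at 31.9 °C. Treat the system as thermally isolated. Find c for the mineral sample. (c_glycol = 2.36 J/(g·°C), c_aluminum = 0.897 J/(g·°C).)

Let T be the final temperature. ΣQ_i = 0:
101×c×(31.9 − 242) + 779×2.36×(31.9 − 28.7) + 152×0.897×(31.9 − 28.7) = 0
-21220 c = -6319.3
c = -6319.3/-21220 ≈ 0.2978 J/(g·°C)

c ≈ 0.298 J/(g·°C)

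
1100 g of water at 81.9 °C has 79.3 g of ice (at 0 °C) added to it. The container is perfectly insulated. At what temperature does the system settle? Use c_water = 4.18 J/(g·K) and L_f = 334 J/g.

T_f ≈ 71.0 °C

Net heat exchanged in the isolated system is zero:
fusion: m_ice L_f = 79.3×334 = 26486; meltwater 0→T: 79.3×4.18×T = 331.47 T; water cools: 1100×4.18×(T − 81.9) = 4598(T − 81.9)
4929.5 T = 376576 − 26486 = 350090
T ≈ 71.02 °C (positive, so assuming full melt was valid).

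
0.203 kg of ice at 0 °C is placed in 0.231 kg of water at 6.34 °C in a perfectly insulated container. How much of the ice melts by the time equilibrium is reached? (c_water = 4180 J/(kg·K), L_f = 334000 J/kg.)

m_melted ≈ 0.0183 kg

Heat available from the water dropping to 0 °C: 0.231×4180×6.34 = 6121.8 J.
Fully melting the ice requires m_ice L_f = 0.203×334000 = 67802 J.
That's not enough to melt it all — equilibrium is at 0 °C with ice remaining.
m_melt = 6121.8 / L_f = 0.01833 kg.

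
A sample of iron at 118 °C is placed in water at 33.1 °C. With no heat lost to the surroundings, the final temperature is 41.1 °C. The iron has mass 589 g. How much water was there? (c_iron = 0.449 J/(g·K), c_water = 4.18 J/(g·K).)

m ≈ 608 g

Heat lost by the iron = heat gained by the water:
589×0.449×(118 − 41.1) = m×4.18×(41.1 − 33.1)
33.44 m = 20337  ⇒  m ≈ 608.2 g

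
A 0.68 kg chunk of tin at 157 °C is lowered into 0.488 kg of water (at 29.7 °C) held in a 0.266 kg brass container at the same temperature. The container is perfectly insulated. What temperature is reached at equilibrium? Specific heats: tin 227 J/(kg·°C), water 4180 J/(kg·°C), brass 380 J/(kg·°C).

T_f ≈ 38.3 °C

Net heat exchanged in the isolated system is zero:
0.68·227·(T − 157) + 0.488·4180·(T − 29.7) + 0.266·380·(T − 29.7) = 0
154.36(T − 157) + 2039.8(T − 29.7) + 101.08(T − 29.7) = 0
(154.36 + 2039.8 + 101.08) T = 154.36·157 + 2039.8·29.7 + 101.08·29.7
T = 87820/2295.3 ≈ 38.26 °C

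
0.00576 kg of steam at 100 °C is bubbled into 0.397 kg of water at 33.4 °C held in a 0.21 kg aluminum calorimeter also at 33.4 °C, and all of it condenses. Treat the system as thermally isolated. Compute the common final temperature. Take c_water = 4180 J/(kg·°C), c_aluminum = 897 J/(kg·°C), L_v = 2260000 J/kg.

T_f ≈ 41.2 °C

Let T be the final temperature. ΣQ_i = 0:
latent heat released on condensation: 0.00576·2260000 = 13018; condensed water 100 °C→T: 24.08(T − 100); water warms: 0.397·4180·(T − 33.4) = 1659.5(T − 33.4); cup: 188.37(T − 33.4)
1871.9 T = 13018 + 2407.7 + 61718 = 77143
T ≈ 41.21 °C — below 100 °C, confirming all the steam condensed.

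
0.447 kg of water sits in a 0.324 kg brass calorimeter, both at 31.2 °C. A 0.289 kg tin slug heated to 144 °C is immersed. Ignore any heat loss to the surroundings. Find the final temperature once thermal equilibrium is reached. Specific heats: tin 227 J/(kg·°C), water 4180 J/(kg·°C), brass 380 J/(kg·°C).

T_f ≈ 34.8 °C

Setting the total heat transfer to zero:
0.289·227·(T − 144) + 0.447·4180·(T − 31.2) + 0.324·380·(T − 31.2) = 0
(65.6 + 1868.5 + 123.12) T = 65.6·144 + 1868.5·31.2 + 123.12·31.2
T = 71584/2057.2 ≈ 34.80 °C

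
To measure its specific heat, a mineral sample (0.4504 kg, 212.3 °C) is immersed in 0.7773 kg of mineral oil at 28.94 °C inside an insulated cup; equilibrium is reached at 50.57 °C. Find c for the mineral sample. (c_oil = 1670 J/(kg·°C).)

c ≈ 385 J/(kg·°C)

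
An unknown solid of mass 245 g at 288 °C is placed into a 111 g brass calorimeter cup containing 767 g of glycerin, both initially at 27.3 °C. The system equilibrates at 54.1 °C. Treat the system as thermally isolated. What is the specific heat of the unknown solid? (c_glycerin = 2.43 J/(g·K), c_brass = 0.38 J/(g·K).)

c ≈ 0.891 J/(g·K)

Let T be the final temperature. ΣQ_i = 0:
245·c·(54.1 − 288) + 767·2.43·(54.1 − 27.3) + 111·0.38·(54.1 − 27.3) = 0
-57306 c = -51081
c = -51081/-57306 ≈ 0.8914 J/(g·K)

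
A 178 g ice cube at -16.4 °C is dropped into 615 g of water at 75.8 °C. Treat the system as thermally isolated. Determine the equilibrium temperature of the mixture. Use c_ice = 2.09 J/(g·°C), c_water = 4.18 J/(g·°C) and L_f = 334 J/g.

T_f ≈ 39.0 °C

Conservation of energy gives ΣQ = 0:
warm ice to 0 °C: 178·2.09·(0 − (-16.4)) = 6101.1; melt ice: 178·334 = 59452; warm the meltwater: 744.04 T; water: 2570.7(T − 75.8)
3314.7 T = 194859 − 65553 = 129306
T ≈ 39.01 °C — above 0 °C, consistent with complete melting.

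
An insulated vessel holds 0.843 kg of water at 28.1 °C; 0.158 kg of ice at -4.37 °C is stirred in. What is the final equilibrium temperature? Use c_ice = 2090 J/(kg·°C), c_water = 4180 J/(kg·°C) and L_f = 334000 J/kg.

Energy conservation, ΣQ = 0:
warm ice to 0 °C: 0.158·2090·(0 − (-4.37)) = 1443.1; latent heat to melt: 0.158·334000 = 52772; warm the meltwater: 660.44 T; water: 3523.7(T − 28.1)
4184.2 T = 99017 − 54215 = 44802
T ≈ 10.71 °C (positive, so assuming full melt was valid).

T_f ≈ 10.7 °C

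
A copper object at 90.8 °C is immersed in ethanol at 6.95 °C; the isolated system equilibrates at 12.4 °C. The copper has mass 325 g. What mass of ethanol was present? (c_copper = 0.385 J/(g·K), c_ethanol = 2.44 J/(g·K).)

m ≈ 738 g

Setting the total heat transfer to zero:
325·0.385·(12.4 − 90.8) + m·2.44·(12.4 − 6.95) = 0
13.3 m = 9809.8
m = 9809.8/13.3 ≈ 737.7 g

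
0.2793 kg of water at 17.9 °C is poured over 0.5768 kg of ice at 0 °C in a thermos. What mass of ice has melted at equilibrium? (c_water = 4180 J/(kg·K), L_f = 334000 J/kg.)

m_melted ≈ 0.0626 kg

Heat available from the water dropping to 0 °C: 0.2793·4180·17.9 = 20898 J.
Fully melting the ice requires m_ice L_f = 0.5768·334000 = 192651 J.
Since 20898 < 192651 J, not all the ice melts; equilibrium is at 0 °C.
m_melt = 20898 / L_f = 0.06257 kg.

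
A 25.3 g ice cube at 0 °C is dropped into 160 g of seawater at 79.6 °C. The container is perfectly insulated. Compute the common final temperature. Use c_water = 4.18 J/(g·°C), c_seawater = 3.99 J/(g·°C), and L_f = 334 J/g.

T_f ≈ 56.9 °C

Taking heat into each body as positive, Σ m c ΔT = 0:
fusion: m_ice L_f = 25.3×334 = 8450.2
  warm the meltwater: 105.75 T
  seawater: 638.4(T − 79.6)
744.15 T = 50817 − 8450.2 = 42366
T ≈ 56.93 °C (positive, so assuming full melt was valid).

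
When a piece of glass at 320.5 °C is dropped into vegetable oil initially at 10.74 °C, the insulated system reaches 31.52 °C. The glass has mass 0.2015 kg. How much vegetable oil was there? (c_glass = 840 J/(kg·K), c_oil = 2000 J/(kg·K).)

m ≈ 1.18 kg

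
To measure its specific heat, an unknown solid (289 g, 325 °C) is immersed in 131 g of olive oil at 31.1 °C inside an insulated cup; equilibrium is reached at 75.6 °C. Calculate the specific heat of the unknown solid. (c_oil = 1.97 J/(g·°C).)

Heat gained plus heat lost sum to zero:
289×c×(75.6 − 325) + 131×1.97×(75.6 − 31.1) = 0
-72077 c = -11484
c = -11484/-72077 ≈ 0.1593 J/(g·°C)

c ≈ 0.159 J/(g·°C)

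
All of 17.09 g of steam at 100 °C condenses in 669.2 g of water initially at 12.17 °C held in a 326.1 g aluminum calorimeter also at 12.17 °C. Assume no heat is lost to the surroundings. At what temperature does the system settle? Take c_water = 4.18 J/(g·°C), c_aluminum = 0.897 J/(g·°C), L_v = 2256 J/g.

Energy balance with sensible and latent terms:
latent heat released on condensation: 17.09×2256 = 38555
  condensed water 100 °C→T: 71.44(T − 100)
  original water: 2797.3(T − 12.17)
  cup: 292.51(T − 12.17)
3161.2 T = 38555 + 7143.6 + 37602 = 83301
T ≈ 26.35 °C (< 100 °C, so full condensation is consistent).

T_f ≈ 26.4 °C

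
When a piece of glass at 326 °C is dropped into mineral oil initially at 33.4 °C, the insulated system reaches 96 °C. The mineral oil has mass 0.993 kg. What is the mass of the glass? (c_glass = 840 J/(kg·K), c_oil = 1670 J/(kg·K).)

Heat lost by the glass = heat gained by the oil:
m·840·(326 − 96) = 0.993·1670·(96 − 33.4)
193200 m = 103810  ⇒  m ≈ 0.5373 kg

m ≈ 0.537 kg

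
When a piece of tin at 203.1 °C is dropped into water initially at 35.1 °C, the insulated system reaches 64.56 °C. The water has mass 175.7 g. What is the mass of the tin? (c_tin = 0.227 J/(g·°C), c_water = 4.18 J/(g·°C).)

m ≈ 688 g

Heat lost by the tin = heat gained by the water:
m·0.227·(203.1 − 64.56) = 175.7·4.18·(64.56 − 35.1)
31.45 m = 21636  ⇒  m ≈ 688 g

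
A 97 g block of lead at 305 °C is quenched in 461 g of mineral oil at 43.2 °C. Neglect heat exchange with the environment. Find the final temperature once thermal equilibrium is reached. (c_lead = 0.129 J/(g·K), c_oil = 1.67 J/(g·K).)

T_f ≈ 47.4 °C

Set heat shed by the hot body equal to heat absorbed by the cold body:
97×0.129×(305 − T) = 461×1.67×(T − 43.2)
12.51(305 − T) = 769.87(T − 43.2)
782.38 T = 37075  ⇒  T ≈ 47.39 °C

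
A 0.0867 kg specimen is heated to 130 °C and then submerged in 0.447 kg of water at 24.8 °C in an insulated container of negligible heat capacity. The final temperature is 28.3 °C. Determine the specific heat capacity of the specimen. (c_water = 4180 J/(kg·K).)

c ≈ 742 J/(kg·K)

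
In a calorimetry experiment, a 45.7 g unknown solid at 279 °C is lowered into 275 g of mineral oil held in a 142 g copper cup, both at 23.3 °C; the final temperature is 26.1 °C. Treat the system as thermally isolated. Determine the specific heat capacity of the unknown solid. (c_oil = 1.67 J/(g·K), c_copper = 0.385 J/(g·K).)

c ≈ 0.125 J/(g·K)

Taking heat into each body as positive, Σ m c ΔT = 0:
45.7·c·(26.1 − 279) + 275·1.67·(26.1 − 23.3) + 142·0.385·(26.1 − 23.3) = 0
-11558 c = -1439
c = -1439/-11558 ≈ 0.1245 J/(g·K)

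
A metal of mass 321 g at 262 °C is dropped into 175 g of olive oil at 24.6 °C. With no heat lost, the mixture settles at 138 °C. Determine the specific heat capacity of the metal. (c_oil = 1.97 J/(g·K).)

c ≈ 0.982 J/(g·K)

Heat lost by the metal = heat gained by the oil:
321·c·(262 − 138) = 175·1.97·(138 − 24.6)
39804 c = 39095  ⇒  c ≈ 0.9822 J/(g·K)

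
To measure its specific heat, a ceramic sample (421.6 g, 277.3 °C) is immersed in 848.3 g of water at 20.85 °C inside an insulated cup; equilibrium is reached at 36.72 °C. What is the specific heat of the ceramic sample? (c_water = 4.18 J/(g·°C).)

c ≈ 0.555 J/(g·°C)

Energy conservation, ΣQ = 0:
421.6·c·(36.72 − 277.3) + 848.3·4.18·(36.72 − 20.85) = 0
-101429 c = -56273
c = -56273/-101429 ≈ 0.5548 J/(g·°C)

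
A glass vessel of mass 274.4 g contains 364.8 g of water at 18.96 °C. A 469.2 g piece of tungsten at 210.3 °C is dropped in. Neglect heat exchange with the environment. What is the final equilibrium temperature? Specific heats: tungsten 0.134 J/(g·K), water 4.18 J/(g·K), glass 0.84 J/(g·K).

Setting the total heat transfer to zero:
469.2·0.134·(T − 210.3) + 364.8·4.18·(T − 18.96) + 274.4·0.84·(T − 18.96) = 0
1818.2 T = 46504
T ≈ 25.58 °C

T_f ≈ 25.6 °C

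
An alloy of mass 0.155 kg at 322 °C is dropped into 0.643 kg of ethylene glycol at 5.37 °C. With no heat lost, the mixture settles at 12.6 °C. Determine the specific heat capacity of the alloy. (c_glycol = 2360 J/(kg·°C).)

c ≈ 229 J/(kg·°C)

Setting the total heat transfer to zero:
0.155×c×(12.6 − 322) + 0.643×2360×(12.6 − 5.37) = 0
-47.96 c = -10971
c = -10971/-47.96 ≈ 228.8 J/(kg·°C)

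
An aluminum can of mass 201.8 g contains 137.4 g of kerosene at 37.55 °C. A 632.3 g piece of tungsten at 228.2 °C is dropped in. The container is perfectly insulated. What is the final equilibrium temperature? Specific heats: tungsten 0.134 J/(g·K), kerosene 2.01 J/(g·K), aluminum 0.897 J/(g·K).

T_f ≈ 67.4 °C

Energy conservation, ΣQ = 0:
632.3·0.134·(T − 228.2) + 137.4·2.01·(T − 37.55) + 201.8·0.897·(T − 37.55) = 0
541.92 T = 36502
T ≈ 67.36 °C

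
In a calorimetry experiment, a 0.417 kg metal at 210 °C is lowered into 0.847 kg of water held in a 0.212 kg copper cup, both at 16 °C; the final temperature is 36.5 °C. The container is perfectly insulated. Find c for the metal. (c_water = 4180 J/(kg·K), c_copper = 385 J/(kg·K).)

c ≈ 1030 J/(kg·K)

Setting the total heat transfer to zero:
0.417·c·(36.5 − 210) + 0.847·4180·(36.5 − 16) + 0.212·385·(36.5 − 16) = 0
-72.35 c = -74253
c = -74253/-72.35 ≈ 1026 J/(kg·K)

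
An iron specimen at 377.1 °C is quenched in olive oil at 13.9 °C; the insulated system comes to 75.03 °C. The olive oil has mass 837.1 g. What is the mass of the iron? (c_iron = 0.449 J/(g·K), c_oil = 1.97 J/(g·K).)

m ≈ 743 g

Heat lost by the iron = heat gained by the oil:
m·0.449·(377.1 − 75.03) = 837.1·1.97·(75.03 − 13.9)
135.63 m = 100809  ⇒  m ≈ 743.3 g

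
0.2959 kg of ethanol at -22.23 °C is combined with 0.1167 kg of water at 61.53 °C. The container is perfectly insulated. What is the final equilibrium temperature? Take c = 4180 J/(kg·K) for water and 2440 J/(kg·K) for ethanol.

Let T be the final temperature. ΣQ_i = 0:
0.1167×4180×(T − 61.53) + 0.2959×2440×(T − (-22.23)) = 0
487.81(T − 61.53) + 722(T − (-22.23)) = 0
1209.8 T = 13965
T ≈ 11.54 °C

T_f ≈ 11.5 °C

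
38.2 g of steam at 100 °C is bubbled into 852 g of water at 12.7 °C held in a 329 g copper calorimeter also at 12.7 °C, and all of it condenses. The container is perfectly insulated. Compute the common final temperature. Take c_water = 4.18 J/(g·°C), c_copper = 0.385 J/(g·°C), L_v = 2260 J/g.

T_f ≈ 38.8 °C

Setting the total heat transfer to zero:
steam→water at 100 °C releases m L_v = 38.2×2260 = 86332; condensate cools 100→T: 38.2×4.18×(T − 100) = 159.68(T − 100); water warms: 852×4.18×(T − 12.7) = 3561.4(T − 12.7); cup: 126.67(T − 12.7)
3847.7 T = 86332 + 15968 + 46838 = 149138
T ≈ 38.76 °C, under the boiling point, so the assumption holds.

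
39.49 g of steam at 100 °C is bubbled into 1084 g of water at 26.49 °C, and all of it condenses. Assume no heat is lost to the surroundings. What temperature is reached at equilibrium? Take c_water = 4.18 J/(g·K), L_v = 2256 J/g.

T_f ≈ 48.0 °C

Conservation of energy gives ΣQ = 0:
steam→water at 100 °C releases m L_v = 39.49·2256 = 89089
  condensate cools 100→T: 39.49·4.18·(T − 100) = 165.07(T − 100)
  original water: 4531.1(T − 26.49)
4696.2 T = 89089 + 16507 + 120029 = 225626
T ≈ 48.04 °C, under the boiling point, so the assumption holds.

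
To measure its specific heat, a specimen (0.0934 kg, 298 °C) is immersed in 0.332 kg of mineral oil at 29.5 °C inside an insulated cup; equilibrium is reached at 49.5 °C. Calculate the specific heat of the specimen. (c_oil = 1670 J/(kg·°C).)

c ≈ 478 J/(kg·°C)

Heat lost by the specimen = heat gained by the oil:
0.0934×c×(298 − 49.5) = 0.332×1670×(49.5 − 29.5)
23.21 c = 11089  ⇒  c ≈ 477.8 J/(kg·°C)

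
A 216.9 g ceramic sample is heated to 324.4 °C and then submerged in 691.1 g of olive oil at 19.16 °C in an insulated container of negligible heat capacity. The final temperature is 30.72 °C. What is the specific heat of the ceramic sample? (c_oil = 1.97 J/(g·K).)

c ≈ 0.247 J/(g·K)

Heat gained plus heat lost sum to zero:
216.9·c·(30.72 − 324.4) + 691.1·1.97·(30.72 − 19.16) = 0
-63699 c = -15739
c = -15739/-63699 ≈ 0.2471 J/(g·K)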